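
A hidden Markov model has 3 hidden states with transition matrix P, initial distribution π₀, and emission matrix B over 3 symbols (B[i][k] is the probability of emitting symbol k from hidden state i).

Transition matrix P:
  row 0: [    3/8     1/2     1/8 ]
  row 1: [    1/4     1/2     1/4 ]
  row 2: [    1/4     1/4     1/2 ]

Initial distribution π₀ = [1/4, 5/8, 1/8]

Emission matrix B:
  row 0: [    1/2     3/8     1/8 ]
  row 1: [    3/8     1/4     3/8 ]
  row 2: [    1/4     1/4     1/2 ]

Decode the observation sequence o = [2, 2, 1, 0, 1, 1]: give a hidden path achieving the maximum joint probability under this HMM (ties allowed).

t=0: δ = [3.125e-02, 2.344e-01, 6.250e-02]  (obs o_0=2)
t=1: δ = [7.324e-03, 4.395e-02, 2.930e-02]  ψ = [1, 1, 1]  (obs o_1=2)
t=2: δ = [4.120e-03, 5.493e-03, 3.662e-03]  ψ = [1, 1, 2]  (obs o_2=1)
t=3: δ = [7.725e-04, 1.030e-03, 4.578e-04]  ψ = [0, 1, 2]  (obs o_3=0)
t=4: δ = [1.086e-04, 1.287e-04, 6.437e-05]  ψ = [0, 1, 1]  (obs o_4=1)
t=5: δ = [1.528e-05, 1.609e-05, 8.047e-06]  ψ = [0, 1, 1]  (obs o_5=1)
backtrack: best end state = 1; path = [1, 1, 1, 1, 1, 1]

path = [1, 1, 1, 1, 1, 1]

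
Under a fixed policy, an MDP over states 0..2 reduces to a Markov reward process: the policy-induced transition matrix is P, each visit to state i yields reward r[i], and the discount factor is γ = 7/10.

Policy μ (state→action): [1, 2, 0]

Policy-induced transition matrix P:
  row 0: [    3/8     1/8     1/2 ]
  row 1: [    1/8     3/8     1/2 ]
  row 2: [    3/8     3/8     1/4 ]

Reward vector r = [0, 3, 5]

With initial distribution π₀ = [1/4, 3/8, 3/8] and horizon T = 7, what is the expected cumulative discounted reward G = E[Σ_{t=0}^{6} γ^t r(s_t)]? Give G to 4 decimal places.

G = 9.0234

t=0: π = [0.2500, 0.3750, 0.3750], E[r] = 3.0000, γ^t·E[r] = 3.000000, running G = 3.000000
t=1: π = [0.2813, 0.3125, 0.4063], E[r] = 2.9688, γ^t·E[r] = 2.078125, running G = 5.078125
t=2: π = [0.2969, 0.3047, 0.3984], E[r] = 2.9063, γ^t·E[r] = 1.424063, running G = 6.502188
t=3: π = [0.2988, 0.3008, 0.4004], E[r] = 2.9043, γ^t·E[r] = 0.996174, running G = 7.498361
t=4: π = [0.2998, 0.3003, 0.3999], E[r] = 2.9004, γ^t·E[r] = 0.696384, running G = 8.194745
t=5: π = [0.2999, 0.3000, 0.4000], E[r] = 2.9003, γ^t·E[r] = 0.487448, running G = 8.682193
t=6: π = [0.3000, 0.3000, 0.4000], E[r] = 2.9000, γ^t·E[r] = 0.341185, running G = 9.023378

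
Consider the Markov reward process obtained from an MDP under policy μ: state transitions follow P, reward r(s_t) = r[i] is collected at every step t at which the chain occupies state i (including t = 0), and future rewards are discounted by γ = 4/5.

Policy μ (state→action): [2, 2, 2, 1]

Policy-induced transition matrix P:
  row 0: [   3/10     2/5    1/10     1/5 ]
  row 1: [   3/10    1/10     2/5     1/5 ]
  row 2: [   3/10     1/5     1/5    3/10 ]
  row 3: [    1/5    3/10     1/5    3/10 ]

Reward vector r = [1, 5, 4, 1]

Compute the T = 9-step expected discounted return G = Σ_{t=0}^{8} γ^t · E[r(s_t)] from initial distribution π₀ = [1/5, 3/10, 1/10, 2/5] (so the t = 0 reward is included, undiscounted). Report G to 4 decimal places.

G = 11.4674

t=0: π = [0.2000, 0.3000, 0.1000, 0.4000], E[r] = 2.5000, γ^t·E[r] = 2.500000, running G = 2.500000
t=1: π = [0.2600, 0.2500, 0.2400, 0.2500], E[r] = 2.7200, γ^t·E[r] = 2.176000, running G = 4.676000
t=2: π = [0.2750, 0.2520, 0.2240, 0.2490], E[r] = 2.6800, γ^t·E[r] = 1.715200, running G = 6.391200
t=3: π = [0.2751, 0.2547, 0.2229, 0.2473], E[r] = 2.6875, γ^t·E[r] = 1.376000, running G = 7.767200
t=4: π = [0.2753, 0.2543, 0.2234, 0.2470], E[r] = 2.6874, γ^t·E[r] = 1.100763, running G = 8.867963
t=5: π = [0.2753, 0.2543, 0.2233, 0.2470], E[r] = 2.6873, γ^t·E[r] = 0.880574, running G = 9.748537
t=6: π = [0.2753, 0.2543, 0.2233, 0.2470], E[r] = 2.6873, γ^t·E[r] = 0.704468, running G = 10.453005
t=7: π = [0.2753, 0.2543, 0.2233, 0.2470], E[r] = 2.6873, γ^t·E[r] = 0.563574, running G = 11.016579
t=8: π = [0.2753, 0.2543, 0.2233, 0.2470], E[r] = 2.6873, γ^t·E[r] = 0.450859, running G = 11.467438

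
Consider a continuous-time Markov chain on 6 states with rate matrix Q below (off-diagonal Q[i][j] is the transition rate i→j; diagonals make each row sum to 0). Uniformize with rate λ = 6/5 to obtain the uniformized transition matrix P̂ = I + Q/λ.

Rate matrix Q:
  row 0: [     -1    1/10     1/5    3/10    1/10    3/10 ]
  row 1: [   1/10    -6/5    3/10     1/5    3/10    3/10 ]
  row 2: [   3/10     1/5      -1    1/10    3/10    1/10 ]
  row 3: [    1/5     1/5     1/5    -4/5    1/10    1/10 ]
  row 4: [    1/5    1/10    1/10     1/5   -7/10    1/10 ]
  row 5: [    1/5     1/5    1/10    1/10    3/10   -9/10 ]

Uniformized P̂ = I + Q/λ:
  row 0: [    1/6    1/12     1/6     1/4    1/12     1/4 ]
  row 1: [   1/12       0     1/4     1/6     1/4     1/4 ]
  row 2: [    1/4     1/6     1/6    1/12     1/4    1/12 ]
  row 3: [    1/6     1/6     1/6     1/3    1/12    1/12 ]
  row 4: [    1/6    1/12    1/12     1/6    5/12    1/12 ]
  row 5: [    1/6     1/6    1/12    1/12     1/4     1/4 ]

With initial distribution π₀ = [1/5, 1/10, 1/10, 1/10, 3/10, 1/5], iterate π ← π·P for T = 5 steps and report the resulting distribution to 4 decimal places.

t=0: π = [0.2000, 0.1000, 0.1000, 0.1000, 0.3000, 0.2000]
t=1: π = [0.1667, 0.1083, 0.1333, 0.1750, 0.2500, 0.1667]
t=2: π = [0.1688, 0.1139, 0.1410, 0.1847, 0.2347, 0.1569]
t=3: π = [0.1689, 0.1141, 0.1435, 0.1867, 0.2302, 0.1566]
t=4: π = [0.1691, 0.1144, 0.1439, 0.1868, 0.2291, 0.1566]
t=5: π = [0.1691, 0.1144, 0.1441, 0.1869, 0.2289, 0.1567]

π = [0.1691, 0.1144, 0.1441, 0.1869, 0.2289, 0.1567]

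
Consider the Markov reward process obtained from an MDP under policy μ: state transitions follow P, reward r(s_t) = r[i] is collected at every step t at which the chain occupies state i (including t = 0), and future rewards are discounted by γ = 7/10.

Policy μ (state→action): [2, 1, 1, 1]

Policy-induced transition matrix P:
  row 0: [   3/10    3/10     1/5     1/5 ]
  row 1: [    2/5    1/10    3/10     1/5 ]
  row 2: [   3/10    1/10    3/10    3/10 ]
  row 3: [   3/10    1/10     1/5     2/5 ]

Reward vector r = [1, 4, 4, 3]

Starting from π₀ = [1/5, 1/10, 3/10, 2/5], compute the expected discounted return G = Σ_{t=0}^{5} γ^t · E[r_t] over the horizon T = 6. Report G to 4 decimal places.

t=0: π = [0.2000, 0.1000, 0.3000, 0.4000], E[r] = 3.0000, γ^t·E[r] = 3.000000, running G = 3.000000
t=1: π = [0.3100, 0.1400, 0.2400, 0.3100], E[r] = 2.7600, γ^t·E[r] = 1.932000, running G = 4.932000
t=2: π = [0.3140, 0.1620, 0.2380, 0.2860], E[r] = 2.7720, γ^t·E[r] = 1.358280, running G = 6.290280
t=3: π = [0.3162, 0.1628, 0.2400, 0.2810], E[r] = 2.7704, γ^t·E[r] = 0.950247, running G = 7.240527
t=4: π = [0.3163, 0.1632, 0.2403, 0.2802], E[r] = 2.7710, γ^t·E[r] = 0.665307, running G = 7.905835
t=5: π = [0.3163, 0.1633, 0.2404, 0.2801], E[r] = 2.7710, γ^t·E[r] = 0.465715, running G = 8.371550

G = 8.3715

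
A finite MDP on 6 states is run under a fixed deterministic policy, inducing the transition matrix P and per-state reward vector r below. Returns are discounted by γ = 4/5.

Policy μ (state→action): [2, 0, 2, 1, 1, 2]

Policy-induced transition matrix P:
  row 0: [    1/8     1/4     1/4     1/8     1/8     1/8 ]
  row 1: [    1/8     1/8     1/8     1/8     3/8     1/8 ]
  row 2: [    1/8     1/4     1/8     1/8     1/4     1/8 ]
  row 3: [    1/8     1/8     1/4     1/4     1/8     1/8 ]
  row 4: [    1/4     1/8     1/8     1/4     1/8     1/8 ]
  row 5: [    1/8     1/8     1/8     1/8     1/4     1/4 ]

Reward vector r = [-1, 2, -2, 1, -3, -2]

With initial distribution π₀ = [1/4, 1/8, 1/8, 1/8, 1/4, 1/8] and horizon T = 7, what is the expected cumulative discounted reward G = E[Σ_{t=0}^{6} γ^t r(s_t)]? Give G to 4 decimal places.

G = -3.6839

t=0: π = [0.2500, 0.1250, 0.1250, 0.1250, 0.2500, 0.1250], E[r] = -1.1250, γ^t·E[r] = -1.125000, running G = -1.125000
t=1: π = [0.1563, 0.1719, 0.1719, 0.1719, 0.1875, 0.1406], E[r] = -0.8281, γ^t·E[r] = -0.662500, running G = -1.787500
t=2: π = [0.1484, 0.1660, 0.1660, 0.1699, 0.2070, 0.1426], E[r] = -0.8848, γ^t·E[r] = -0.566250, running G = -2.353750
t=3: π = [0.1509, 0.1643, 0.1648, 0.1721, 0.2051, 0.1428], E[r] = -0.8806, γ^t·E[r] = -0.450875, running G = -2.804625
t=4: π = [0.1506, 0.1645, 0.1654, 0.1721, 0.2045, 0.1429], E[r] = -0.8796, γ^t·E[r] = -0.360288, running G = -3.164913
t=5: π = [0.1506, 0.1645, 0.1653, 0.1721, 0.2046, 0.1429], E[r] = -0.8798, γ^t·E[r] = -0.288299, running G = -3.453211
t=6: π = [0.1506, 0.1645, 0.1653, 0.1721, 0.2047, 0.1429], E[r] = -0.8798, γ^t·E[r] = -0.230645, running G = -3.683856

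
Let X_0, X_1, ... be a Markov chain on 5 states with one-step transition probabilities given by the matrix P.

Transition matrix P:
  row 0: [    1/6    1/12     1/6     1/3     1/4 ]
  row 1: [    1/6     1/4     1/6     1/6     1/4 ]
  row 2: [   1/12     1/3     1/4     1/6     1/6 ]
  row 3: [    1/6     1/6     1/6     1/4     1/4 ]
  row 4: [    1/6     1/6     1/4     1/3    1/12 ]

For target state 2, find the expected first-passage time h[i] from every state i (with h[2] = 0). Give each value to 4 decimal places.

First-step conditioning: h[2] = 0; for i ≠ 2, h[i] = 1 + Σ_k P[i][k]·h[k].
  h[0] = 1 + 1/6·h[0] + 1/12·h[1] + 1/3·h[3] + 1/4·h[4]
  h[1] = 1 + 1/6·h[0] + 1/4·h[1] + 1/6·h[3] + 1/4·h[4]
  h[3] = 1 + 1/6·h[0] + 1/6·h[1] + 1/4·h[3] + 1/4·h[4]
  h[4] = 1 + 1/6·h[0] + 1/6·h[1] + 1/3·h[3] + 1/12·h[4]
Solving the 4×4 linear system over states ≠ 2 gives exactly h = [168/31, 168/31, 0, 168/31, 156/31] (h[2] = 0 is the target).

h = [5.4194, 5.4194, 0.0000, 5.4194, 5.0323]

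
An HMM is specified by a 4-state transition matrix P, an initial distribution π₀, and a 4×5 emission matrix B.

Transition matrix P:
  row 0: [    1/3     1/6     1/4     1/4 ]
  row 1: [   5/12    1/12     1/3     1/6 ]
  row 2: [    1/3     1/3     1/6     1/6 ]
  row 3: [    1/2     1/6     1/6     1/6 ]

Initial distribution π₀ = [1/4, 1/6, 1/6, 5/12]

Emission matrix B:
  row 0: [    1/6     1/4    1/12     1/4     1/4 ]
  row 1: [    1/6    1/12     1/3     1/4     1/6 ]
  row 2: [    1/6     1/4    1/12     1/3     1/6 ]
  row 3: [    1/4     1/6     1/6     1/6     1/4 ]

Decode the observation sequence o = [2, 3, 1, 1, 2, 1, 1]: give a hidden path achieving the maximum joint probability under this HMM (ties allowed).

path = [3, 0, 0, 2, 1, 0, 0]

t=0: δ = [2.083e-02, 5.556e-02, 1.389e-02, 6.944e-02]  (obs o_0=2)
t=1: δ = [8.681e-03, 2.894e-03, 6.173e-03, 1.929e-03]  ψ = [3, 3, 1, 3]  (obs o_1=3)
t=2: δ = [7.234e-04, 1.715e-04, 5.425e-04, 3.617e-04]  ψ = [0, 2, 0, 0]  (obs o_2=1)
t=3: δ = [6.028e-05, 1.507e-05, 4.521e-05, 3.014e-05]  ψ = [0, 2, 0, 0]  (obs o_3=1)
t=4: δ = [1.674e-06, 5.023e-06, 1.256e-06, 2.512e-06]  ψ = [0, 2, 0, 0]  (obs o_4=2)
t=5: δ = [5.233e-07, 3.489e-08, 4.186e-07, 1.395e-07]  ψ = [1, 1, 1, 1]  (obs o_5=1)
t=6: δ = [4.361e-08, 1.163e-08, 3.270e-08, 2.180e-08]  ψ = [0, 2, 0, 0]  (obs o_6=1)
backtrack: best end state = 0; path = [3, 0, 0, 2, 1, 0, 0]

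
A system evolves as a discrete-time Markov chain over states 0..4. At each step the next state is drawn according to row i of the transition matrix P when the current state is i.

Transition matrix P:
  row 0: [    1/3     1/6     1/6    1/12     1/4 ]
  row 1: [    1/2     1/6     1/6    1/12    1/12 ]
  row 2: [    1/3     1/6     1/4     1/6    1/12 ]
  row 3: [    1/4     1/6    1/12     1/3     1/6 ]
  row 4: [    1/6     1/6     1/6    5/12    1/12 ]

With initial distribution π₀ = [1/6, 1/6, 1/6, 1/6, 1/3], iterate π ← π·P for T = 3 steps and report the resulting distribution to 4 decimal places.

t=0: π = [0.1667, 0.1667, 0.1667, 0.1667, 0.3333]
t=1: π = [0.2917, 0.1667, 0.1667, 0.2500, 0.1250]
t=2: π = [0.3194, 0.1667, 0.1597, 0.2014, 0.1528]
t=3: π = [0.3189, 0.1667, 0.1632, 0.1979, 0.1534]

π = [0.3189, 0.1667, 0.1632, 0.1979, 0.1534]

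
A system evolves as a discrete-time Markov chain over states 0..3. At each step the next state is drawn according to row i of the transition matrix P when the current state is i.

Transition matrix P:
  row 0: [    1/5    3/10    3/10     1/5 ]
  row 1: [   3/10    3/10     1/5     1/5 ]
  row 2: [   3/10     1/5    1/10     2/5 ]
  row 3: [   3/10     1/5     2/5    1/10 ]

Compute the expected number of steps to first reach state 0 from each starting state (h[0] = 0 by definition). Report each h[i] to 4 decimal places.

h = [0.0000, 3.3333, 3.3333, 3.3333]

First-step conditioning: h[0] = 0; for i ≠ 0, h[i] = 1 + Σ_k P[i][k]·h[k].
  h[1] = 1 + 3/10·h[1] + 1/5·h[2] + 1/5·h[3]
  h[2] = 1 + 1/5·h[1] + 1/10·h[2] + 2/5·h[3]
  h[3] = 1 + 1/5·h[1] + 2/5·h[2] + 1/10·h[3]
Solving the 3×3 linear system over states ≠ 0 gives exactly h = [0, 10/3, 10/3, 10/3] (h[0] = 0 is the target).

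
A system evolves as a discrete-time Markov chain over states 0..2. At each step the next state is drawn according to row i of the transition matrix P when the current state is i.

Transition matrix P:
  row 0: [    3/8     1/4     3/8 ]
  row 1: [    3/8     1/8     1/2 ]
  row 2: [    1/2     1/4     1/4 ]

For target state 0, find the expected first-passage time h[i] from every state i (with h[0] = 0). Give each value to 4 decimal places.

h = [0.0000, 2.3529, 2.1176]

First-step conditioning: h[0] = 0; for i ≠ 0, h[i] = 1 + Σ_k P[i][k]·h[k].
  h[1] = 1 + 1/8·h[1] + 1/2·h[2]
  h[2] = 1 + 1/4·h[1] + 1/4·h[2]
Solving the 2×2 linear system over states ≠ 0 gives exactly h = [0, 40/17, 36/17] (h[0] = 0 is the target).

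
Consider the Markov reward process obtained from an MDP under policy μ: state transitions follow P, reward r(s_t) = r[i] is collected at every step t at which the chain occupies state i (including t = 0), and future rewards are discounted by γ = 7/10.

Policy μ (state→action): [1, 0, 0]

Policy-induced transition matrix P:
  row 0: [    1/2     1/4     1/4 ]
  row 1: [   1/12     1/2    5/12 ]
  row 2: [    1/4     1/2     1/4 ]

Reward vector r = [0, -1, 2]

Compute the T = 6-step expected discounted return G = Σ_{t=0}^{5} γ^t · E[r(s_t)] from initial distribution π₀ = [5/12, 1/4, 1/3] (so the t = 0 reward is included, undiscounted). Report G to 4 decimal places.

G = 0.8057

t=0: π = [0.4167, 0.2500, 0.3333], E[r] = 0.4167, γ^t·E[r] = 0.416667, running G = 0.416667
t=1: π = [0.3125, 0.3958, 0.2917], E[r] = 0.1875, γ^t·E[r] = 0.131250, running G = 0.547917
t=2: π = [0.2622, 0.4219, 0.3160], E[r] = 0.2101, γ^t·E[r] = 0.102934, running G = 0.650851
t=3: π = [0.2452, 0.4345, 0.3203], E[r] = 0.2062, γ^t·E[r] = 0.070714, running G = 0.721565
t=4: π = [0.2389, 0.4387, 0.3224], E[r] = 0.2061, γ^t·E[r] = 0.049491, running G = 0.771056
t=5: π = [0.2366, 0.4403, 0.3231], E[r] = 0.2060, γ^t·E[r] = 0.034615, running G = 0.805671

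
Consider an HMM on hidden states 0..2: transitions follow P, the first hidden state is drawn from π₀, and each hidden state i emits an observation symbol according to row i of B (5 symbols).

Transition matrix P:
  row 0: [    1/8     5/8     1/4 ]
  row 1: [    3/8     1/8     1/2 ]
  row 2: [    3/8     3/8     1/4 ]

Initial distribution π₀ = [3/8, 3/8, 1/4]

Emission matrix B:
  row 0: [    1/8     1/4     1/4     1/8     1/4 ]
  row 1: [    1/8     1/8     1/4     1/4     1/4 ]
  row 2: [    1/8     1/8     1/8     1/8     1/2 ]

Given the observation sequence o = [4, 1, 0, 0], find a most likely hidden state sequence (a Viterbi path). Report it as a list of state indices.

path = [2, 0, 1, 2]

t=0: δ = [9.375e-02, 9.375e-02, 1.250e-01]  (obs o_0=4)
t=1: δ = [1.172e-02, 7.324e-03, 5.859e-03]  ψ = [2, 0, 1]  (obs o_1=1)
t=2: δ = [3.433e-04, 9.155e-04, 4.578e-04]  ψ = [1, 0, 1]  (obs o_2=0)
t=3: δ = [4.292e-05, 2.682e-05, 5.722e-05]  ψ = [1, 0, 1]  (obs o_3=0)
backtrack: best end state = 2; path = [2, 0, 1, 2]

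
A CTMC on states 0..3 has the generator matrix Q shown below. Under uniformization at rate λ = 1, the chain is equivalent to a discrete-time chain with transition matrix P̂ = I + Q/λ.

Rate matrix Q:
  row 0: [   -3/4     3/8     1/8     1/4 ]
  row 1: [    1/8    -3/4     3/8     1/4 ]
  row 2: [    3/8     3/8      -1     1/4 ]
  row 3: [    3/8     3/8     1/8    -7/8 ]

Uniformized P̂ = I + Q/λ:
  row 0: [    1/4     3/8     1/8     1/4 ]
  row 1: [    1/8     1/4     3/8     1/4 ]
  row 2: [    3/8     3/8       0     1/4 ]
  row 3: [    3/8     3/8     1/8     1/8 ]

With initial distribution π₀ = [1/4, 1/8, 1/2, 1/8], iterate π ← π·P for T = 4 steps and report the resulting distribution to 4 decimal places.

π = [0.2589, 0.3333, 0.1857, 0.2222]

t=0: π = [0.2500, 0.1250, 0.5000, 0.1250]
t=1: π = [0.3125, 0.3594, 0.0938, 0.2344]
t=2: π = [0.2461, 0.3301, 0.2031, 0.2207]
t=3: π = [0.2617, 0.3337, 0.1821, 0.2224]
t=4: π = [0.2589, 0.3333, 0.1857, 0.2222]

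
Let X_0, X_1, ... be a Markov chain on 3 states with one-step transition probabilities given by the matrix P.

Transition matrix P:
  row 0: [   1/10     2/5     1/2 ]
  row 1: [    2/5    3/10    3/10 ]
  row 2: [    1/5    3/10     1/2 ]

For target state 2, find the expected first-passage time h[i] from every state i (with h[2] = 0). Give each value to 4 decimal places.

h = [2.3404, 2.7660, 0.0000]

First-step conditioning: h[2] = 0; for i ≠ 2, h[i] = 1 + Σ_k P[i][k]·h[k].
  h[0] = 1 + 1/10·h[0] + 2/5·h[1]
  h[1] = 1 + 2/5·h[0] + 3/10·h[1]
Solving the 2×2 linear system over states ≠ 2 gives exactly h = [110/47, 130/47, 0] (h[2] = 0 is the target).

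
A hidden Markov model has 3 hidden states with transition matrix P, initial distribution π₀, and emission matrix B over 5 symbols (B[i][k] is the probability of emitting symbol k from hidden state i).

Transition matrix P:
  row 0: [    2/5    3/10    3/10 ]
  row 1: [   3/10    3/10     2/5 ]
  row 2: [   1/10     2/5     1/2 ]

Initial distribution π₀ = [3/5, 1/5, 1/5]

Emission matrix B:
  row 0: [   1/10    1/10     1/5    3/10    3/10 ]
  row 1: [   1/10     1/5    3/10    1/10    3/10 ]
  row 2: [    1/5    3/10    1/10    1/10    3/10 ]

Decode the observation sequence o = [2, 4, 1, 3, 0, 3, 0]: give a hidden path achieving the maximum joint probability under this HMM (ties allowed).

path = [0, 2, 2, 2, 2, 2, 2]

t=0: δ = [1.200e-01, 6.000e-02, 2.000e-02]  (obs o_0=2)
t=1: δ = [1.440e-02, 1.080e-02, 1.080e-02]  ψ = [0, 0, 0]  (obs o_1=4)
t=2: δ = [5.760e-04, 8.640e-04, 1.620e-03]  ψ = [0, 0, 2]  (obs o_2=1)
t=3: δ = [7.776e-05, 6.480e-05, 8.100e-05]  ψ = [1, 2, 2]  (obs o_3=3)
t=4: δ = [3.110e-06, 3.240e-06, 8.100e-06]  ψ = [0, 2, 2]  (obs o_4=0)
t=5: δ = [3.732e-07, 3.240e-07, 4.050e-07]  ψ = [0, 2, 2]  (obs o_5=3)
t=6: δ = [1.493e-08, 1.620e-08, 4.050e-08]  ψ = [0, 2, 2]  (obs o_6=0)
backtrack: best end state = 2; path = [0, 2, 2, 2, 2, 2, 2]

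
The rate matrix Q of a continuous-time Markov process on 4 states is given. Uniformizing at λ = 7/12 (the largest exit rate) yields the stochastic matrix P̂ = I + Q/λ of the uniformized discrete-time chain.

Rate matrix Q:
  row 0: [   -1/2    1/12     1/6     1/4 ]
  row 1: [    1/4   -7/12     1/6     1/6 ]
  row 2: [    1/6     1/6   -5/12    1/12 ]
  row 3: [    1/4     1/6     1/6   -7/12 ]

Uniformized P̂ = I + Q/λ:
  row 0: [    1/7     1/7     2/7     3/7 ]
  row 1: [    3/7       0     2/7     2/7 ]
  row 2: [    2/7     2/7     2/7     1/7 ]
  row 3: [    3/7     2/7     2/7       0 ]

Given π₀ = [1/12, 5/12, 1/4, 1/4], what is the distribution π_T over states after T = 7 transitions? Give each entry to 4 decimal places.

π = [0.3016, 0.1888, 0.2857, 0.2239]

t=0: π = [0.0833, 0.4167, 0.2500, 0.2500]
t=1: π = [0.3690, 0.1548, 0.2857, 0.1905]
t=2: π = [0.2823, 0.1888, 0.2857, 0.2432]
t=3: π = [0.3071, 0.1914, 0.2857, 0.2157]
t=4: π = [0.3000, 0.1871, 0.2857, 0.2271]
t=5: π = [0.3020, 0.1894, 0.2857, 0.2229]
t=6: π = [0.3015, 0.1885, 0.2857, 0.2244]
t=7: π = [0.3016, 0.1888, 0.2857, 0.2239]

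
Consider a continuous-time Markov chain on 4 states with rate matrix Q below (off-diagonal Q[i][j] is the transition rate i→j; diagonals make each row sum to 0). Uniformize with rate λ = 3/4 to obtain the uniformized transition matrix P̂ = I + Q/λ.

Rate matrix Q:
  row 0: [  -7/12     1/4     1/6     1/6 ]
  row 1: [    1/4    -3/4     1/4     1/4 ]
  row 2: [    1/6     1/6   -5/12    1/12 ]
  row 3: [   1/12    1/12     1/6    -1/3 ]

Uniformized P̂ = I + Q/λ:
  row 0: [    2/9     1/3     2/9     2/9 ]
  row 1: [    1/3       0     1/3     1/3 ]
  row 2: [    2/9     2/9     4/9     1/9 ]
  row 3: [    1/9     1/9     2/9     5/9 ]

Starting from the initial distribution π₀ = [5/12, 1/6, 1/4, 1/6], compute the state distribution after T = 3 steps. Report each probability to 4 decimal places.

π = [0.2075, 0.1749, 0.3104, 0.3073]

t=0: π = [0.4167, 0.1667, 0.2500, 0.1667]
t=1: π = [0.2222, 0.2130, 0.2963, 0.2685]
t=2: π = [0.2160, 0.1698, 0.3117, 0.3025]
t=3: π = [0.2075, 0.1749, 0.3104, 0.3073]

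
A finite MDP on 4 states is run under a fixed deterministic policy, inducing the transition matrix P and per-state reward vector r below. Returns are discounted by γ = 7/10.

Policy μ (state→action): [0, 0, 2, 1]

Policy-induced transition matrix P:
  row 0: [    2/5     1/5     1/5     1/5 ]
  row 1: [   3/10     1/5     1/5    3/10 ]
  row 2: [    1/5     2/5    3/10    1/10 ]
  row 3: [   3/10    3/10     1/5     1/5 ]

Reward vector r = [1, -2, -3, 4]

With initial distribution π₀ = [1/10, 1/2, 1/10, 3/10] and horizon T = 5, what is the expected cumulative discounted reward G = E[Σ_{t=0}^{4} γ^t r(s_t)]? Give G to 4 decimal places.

t=0: π = [0.1000, 0.5000, 0.1000, 0.3000], E[r] = 0.0000, γ^t·E[r] = 0.000000, running G = 0.000000
t=1: π = [0.3000, 0.2500, 0.2100, 0.2400], E[r] = 0.1300, γ^t·E[r] = 0.091000, running G = 0.091000
t=2: π = [0.3090, 0.2660, 0.2210, 0.2040], E[r] = -0.0700, γ^t·E[r] = -0.034300, running G = 0.056700
t=3: π = [0.3088, 0.2646, 0.2221, 0.2045], E[r] = -0.0687, γ^t·E[r] = -0.023564, running G = 0.033136
t=4: π = [0.3087, 0.2649, 0.2222, 0.2043], E[r] = -0.0707, γ^t·E[r] = -0.016975, running G = 0.016161

G = 0.0162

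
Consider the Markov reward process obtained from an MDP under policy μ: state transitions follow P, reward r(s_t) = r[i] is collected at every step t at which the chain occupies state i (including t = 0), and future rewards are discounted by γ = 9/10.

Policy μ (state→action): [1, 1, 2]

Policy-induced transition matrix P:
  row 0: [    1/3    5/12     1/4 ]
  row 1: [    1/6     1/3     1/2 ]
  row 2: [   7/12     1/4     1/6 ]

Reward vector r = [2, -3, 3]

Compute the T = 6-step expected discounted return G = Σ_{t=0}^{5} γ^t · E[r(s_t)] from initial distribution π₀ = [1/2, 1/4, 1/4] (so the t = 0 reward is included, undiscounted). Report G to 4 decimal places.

t=0: π = [0.5000, 0.2500, 0.2500], E[r] = 1.0000, γ^t·E[r] = 1.000000, running G = 1.000000
t=1: π = [0.3542, 0.3542, 0.2917], E[r] = 0.5208, γ^t·E[r] = 0.468750, running G = 1.468750
t=2: π = [0.3472, 0.3385, 0.3142], E[r] = 0.6215, γ^t·E[r] = 0.503438, running G = 1.972188
t=3: π = [0.3555, 0.3361, 0.3084], E[r] = 0.6280, γ^t·E[r] = 0.457840, running G = 2.430027
t=4: π = [0.3544, 0.3373, 0.3083], E[r] = 0.6221, γ^t·E[r] = 0.408132, running G = 2.838160
t=5: π = [0.3542, 0.3372, 0.3086], E[r] = 0.6227, γ^t·E[r] = 0.367721, running G = 3.205881

G = 3.2059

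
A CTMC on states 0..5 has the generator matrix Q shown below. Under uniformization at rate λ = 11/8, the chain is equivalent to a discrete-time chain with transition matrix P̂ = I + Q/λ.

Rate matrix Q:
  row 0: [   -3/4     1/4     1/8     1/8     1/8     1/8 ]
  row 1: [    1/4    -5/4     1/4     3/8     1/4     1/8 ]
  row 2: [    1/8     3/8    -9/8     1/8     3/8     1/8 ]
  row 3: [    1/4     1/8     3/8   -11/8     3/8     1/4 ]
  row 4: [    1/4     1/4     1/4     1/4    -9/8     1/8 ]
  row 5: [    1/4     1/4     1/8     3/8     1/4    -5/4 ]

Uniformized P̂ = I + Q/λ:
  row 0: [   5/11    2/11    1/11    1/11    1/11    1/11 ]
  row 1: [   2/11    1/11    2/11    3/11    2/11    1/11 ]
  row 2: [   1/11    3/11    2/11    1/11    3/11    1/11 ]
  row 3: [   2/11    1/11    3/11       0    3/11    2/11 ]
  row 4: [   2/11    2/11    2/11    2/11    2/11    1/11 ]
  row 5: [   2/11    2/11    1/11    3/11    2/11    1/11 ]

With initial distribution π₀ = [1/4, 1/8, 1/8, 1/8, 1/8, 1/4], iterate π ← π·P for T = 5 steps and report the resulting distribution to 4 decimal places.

t=0: π = [0.2500, 0.1250, 0.1250, 0.1250, 0.1250, 0.2500]
t=1: π = [0.2386, 0.1705, 0.1477, 0.1591, 0.1818, 0.1023]
t=2: π = [0.2335, 0.1653, 0.1653, 0.1426, 0.1880, 0.1054]
t=3: π = [0.2305, 0.1689, 0.1640, 0.1443, 0.1886, 0.1039]
t=4: π = [0.2298, 0.1683, 0.1645, 0.1445, 0.1889, 0.1040]
t=5: π = [0.2295, 0.1683, 0.1646, 0.1444, 0.1890, 0.1040]

π = [0.2295, 0.1683, 0.1646, 0.1444, 0.1890, 0.1040]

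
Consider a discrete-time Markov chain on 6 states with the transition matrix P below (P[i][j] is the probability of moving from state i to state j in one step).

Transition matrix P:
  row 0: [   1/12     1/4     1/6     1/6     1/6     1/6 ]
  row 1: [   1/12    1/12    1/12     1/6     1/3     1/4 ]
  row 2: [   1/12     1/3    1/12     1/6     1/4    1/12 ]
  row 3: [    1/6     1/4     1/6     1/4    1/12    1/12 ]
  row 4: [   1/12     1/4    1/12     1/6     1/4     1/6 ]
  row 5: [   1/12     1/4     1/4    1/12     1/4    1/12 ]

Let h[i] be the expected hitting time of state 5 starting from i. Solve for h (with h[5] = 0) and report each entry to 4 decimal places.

First-step conditioning: h[5] = 0; for i ≠ 5, h[i] = 1 + Σ_k P[i][k]·h[k].
  h[0] = 1 + 1/12·h[0] + 1/4·h[1] + 1/6·h[2] + 1/6·h[3] + 1/6·h[4]
  h[1] = 1 + 1/12·h[0] + 1/12·h[1] + 1/12·h[2] + 1/6·h[3] + 1/3·h[4]
  h[2] = 1 + 1/12·h[0] + 1/3·h[1] + 1/12·h[2] + 1/6·h[3] + 1/4·h[4]
  h[3] = 1 + 1/6·h[0] + 1/4·h[1] + 1/6·h[2] + 1/4·h[3] + 1/12·h[4]
  h[4] = 1 + 1/12·h[0] + 1/4·h[1] + 1/12·h[2] + 1/6·h[3] + 1/4·h[4]
Solving the 5×5 linear system over states ≠ 5 gives exactly h = [267828/42875, 247104/42875, 286704/42875, 292332/42875, 38016/6125, 0] (h[5] = 0 is the target).

h = [6.2467, 5.7634, 6.6870, 6.8182, 6.2067, 0.0000]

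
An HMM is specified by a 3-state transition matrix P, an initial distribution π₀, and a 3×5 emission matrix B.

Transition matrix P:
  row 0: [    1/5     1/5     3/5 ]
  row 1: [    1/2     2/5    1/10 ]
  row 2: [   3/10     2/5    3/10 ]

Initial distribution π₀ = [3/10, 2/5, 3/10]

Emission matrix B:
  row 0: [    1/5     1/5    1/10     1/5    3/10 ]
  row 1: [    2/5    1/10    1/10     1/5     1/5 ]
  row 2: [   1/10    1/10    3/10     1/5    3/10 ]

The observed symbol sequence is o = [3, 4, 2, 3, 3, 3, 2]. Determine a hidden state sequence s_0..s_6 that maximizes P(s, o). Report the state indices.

t=0: δ = [6.000e-02, 8.000e-02, 6.000e-02]  (obs o_0=3)
t=1: δ = [1.200e-02, 6.400e-03, 1.080e-02]  ψ = [1, 1, 0]  (obs o_1=4)
t=2: δ = [3.240e-04, 4.320e-04, 2.160e-03]  ψ = [2, 2, 0]  (obs o_2=2)
t=3: δ = [1.296e-04, 1.728e-04, 1.296e-04]  ψ = [2, 2, 2]  (obs o_3=3)
t=4: δ = [1.728e-05, 1.382e-05, 1.555e-05]  ψ = [1, 1, 0]  (obs o_4=3)
t=5: δ = [1.382e-06, 1.244e-06, 2.074e-06]  ψ = [1, 2, 0]  (obs o_5=3)
t=6: δ = [6.221e-08, 8.294e-08, 2.488e-07]  ψ = [1, 2, 0]  (obs o_6=2)
backtrack: best end state = 2; path = [1, 0, 2, 1, 1, 0, 2]

path = [1, 0, 2, 1, 1, 0, 2]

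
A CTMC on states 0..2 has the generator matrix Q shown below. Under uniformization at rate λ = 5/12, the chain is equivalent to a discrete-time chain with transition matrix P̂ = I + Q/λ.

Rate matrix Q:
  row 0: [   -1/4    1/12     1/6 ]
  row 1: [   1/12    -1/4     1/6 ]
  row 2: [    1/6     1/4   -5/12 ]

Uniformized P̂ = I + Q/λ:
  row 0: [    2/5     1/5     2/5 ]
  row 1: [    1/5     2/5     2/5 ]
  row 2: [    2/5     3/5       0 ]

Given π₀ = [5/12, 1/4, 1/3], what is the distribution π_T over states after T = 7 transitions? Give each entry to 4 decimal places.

t=0: π = [0.4167, 0.2500, 0.3333]
t=1: π = [0.3500, 0.3833, 0.2667]
t=2: π = [0.3233, 0.3833, 0.2933]
t=3: π = [0.3233, 0.3940, 0.2827]
t=4: π = [0.3212, 0.3919, 0.2869]
t=5: π = [0.3216, 0.3931, 0.2852]
t=6: π = [0.3214, 0.3927, 0.2859]
t=7: π = [0.3215, 0.3929, 0.2856]

π = [0.3215, 0.3929, 0.2856]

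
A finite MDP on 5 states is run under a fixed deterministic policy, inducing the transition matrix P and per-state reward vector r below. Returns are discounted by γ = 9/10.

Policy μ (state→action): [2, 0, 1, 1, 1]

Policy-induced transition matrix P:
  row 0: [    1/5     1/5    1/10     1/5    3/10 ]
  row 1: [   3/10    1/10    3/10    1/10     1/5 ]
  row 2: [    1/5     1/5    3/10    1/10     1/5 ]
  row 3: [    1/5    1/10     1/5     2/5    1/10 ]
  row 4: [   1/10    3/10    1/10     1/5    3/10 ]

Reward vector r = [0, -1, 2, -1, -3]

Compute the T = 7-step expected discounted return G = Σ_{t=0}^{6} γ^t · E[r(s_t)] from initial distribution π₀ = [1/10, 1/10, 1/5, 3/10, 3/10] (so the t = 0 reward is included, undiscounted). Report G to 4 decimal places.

t=0: π = [0.1000, 0.1000, 0.2000, 0.3000, 0.3000], E[r] = -0.9000, γ^t·E[r] = -0.900000, running G = -0.900000
t=1: π = [0.1800, 0.1900, 0.1900, 0.2300, 0.2100], E[r] = -0.6700, γ^t·E[r] = -0.603000, running G = -1.503000
t=2: π = [0.1980, 0.1790, 0.1990, 0.2080, 0.2160], E[r] = -0.6370, γ^t·E[r] = -0.515970, running G = -2.018970
t=3: π = [0.1963, 0.1829, 0.1964, 0.2038, 0.2206], E[r] = -0.6557, γ^t·E[r] = -0.478005, running G = -2.496975
t=4: π = [0.1962, 0.1834, 0.1962, 0.2028, 0.2213], E[r] = -0.6577, γ^t·E[r] = -0.431497, running G = -2.928473
t=5: π = [0.1962, 0.1835, 0.1962, 0.2026, 0.2215], E[r] = -0.6581, γ^t·E[r] = -0.388606, running G = -3.317078
t=6: π = [0.1962, 0.1835, 0.1962, 0.2025, 0.2215], E[r] = -0.6582, γ^t·E[r] = -0.349794, running G = -3.666872

G = -3.6669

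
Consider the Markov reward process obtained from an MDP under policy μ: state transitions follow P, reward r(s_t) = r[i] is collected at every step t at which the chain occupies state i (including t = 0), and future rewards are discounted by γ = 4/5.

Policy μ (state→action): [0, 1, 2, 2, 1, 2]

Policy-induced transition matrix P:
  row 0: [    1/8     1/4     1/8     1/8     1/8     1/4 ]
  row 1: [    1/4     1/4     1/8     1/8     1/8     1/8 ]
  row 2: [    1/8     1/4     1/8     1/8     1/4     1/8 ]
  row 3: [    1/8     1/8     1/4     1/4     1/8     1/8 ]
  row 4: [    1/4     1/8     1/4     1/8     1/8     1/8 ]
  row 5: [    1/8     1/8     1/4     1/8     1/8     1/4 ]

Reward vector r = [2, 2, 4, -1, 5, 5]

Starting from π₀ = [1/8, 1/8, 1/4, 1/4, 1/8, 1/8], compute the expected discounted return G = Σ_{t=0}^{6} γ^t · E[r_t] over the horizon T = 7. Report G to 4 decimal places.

t=0: π = [0.1250, 0.1250, 0.2500, 0.2500, 0.1250, 0.1250], E[r] = 2.5000, γ^t·E[r] = 2.500000, running G = 2.500000
t=1: π = [0.1563, 0.1875, 0.1875, 0.1563, 0.1563, 0.1563], E[r] = 2.8438, γ^t·E[r] = 2.275000, running G = 4.775000
t=2: π = [0.1680, 0.1914, 0.1836, 0.1445, 0.1484, 0.1641], E[r] = 2.8711, γ^t·E[r] = 1.837500, running G = 6.612500
t=3: π = [0.1675, 0.1929, 0.1821, 0.1431, 0.1479, 0.1665], E[r] = 2.8784, γ^t·E[r] = 1.473750, running G = 8.086250
t=4: π = [0.1676, 0.1928, 0.1822, 0.1429, 0.1478, 0.1667], E[r] = 2.8793, γ^t·E[r] = 1.179350, running G = 9.265600
t=5: π = [0.1676, 0.1928, 0.1822, 0.1429, 0.1478, 0.1668], E[r] = 2.8795, γ^t·E[r] = 0.943545, running G = 10.209145
t=6: π = [0.1676, 0.1928, 0.1822, 0.1429, 0.1478, 0.1668], E[r] = 2.8795, γ^t·E[r] = 0.754840, running G = 10.963985

G = 10.9640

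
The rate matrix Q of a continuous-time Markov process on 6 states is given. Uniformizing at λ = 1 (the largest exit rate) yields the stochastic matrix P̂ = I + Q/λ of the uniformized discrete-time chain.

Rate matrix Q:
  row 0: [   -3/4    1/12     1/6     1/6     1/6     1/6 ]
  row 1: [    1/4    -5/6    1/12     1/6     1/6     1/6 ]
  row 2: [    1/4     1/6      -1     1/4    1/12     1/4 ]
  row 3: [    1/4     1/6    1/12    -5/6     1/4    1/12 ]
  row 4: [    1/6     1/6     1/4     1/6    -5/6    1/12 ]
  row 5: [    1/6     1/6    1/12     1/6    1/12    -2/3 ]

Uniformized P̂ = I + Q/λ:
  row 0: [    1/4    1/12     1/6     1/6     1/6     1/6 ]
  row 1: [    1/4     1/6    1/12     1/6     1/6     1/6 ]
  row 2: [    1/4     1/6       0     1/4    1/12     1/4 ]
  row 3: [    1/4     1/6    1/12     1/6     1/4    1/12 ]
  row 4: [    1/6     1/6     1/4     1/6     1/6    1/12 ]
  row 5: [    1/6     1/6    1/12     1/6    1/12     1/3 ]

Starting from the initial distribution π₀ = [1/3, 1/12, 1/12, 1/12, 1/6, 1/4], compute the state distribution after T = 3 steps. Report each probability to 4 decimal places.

π = [0.2219, 0.1482, 0.1179, 0.1762, 0.1566, 0.1792]

t=0: π = [0.3333, 0.0833, 0.0833, 0.0833, 0.1667, 0.2500]
t=1: π = [0.2153, 0.1389, 0.1319, 0.1736, 0.1458, 0.1944]
t=2: π = [0.2216, 0.1487, 0.1146, 0.1777, 0.1539, 0.1834]
t=3: π = [0.2219, 0.1482, 0.1179, 0.1762, 0.1566, 0.1792]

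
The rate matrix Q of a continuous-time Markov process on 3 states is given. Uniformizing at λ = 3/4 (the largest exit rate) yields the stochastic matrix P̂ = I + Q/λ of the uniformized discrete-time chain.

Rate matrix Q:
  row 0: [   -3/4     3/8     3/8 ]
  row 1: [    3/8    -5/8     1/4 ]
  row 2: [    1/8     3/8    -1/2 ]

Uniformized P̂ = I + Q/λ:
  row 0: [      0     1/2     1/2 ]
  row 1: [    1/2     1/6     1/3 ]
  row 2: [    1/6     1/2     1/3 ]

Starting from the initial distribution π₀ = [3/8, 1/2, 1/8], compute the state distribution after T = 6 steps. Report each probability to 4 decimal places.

t=0: π = [0.3750, 0.5000, 0.1250]
t=1: π = [0.2708, 0.3333, 0.3958]
t=2: π = [0.2326, 0.3889, 0.3785]
t=3: π = [0.2575, 0.3704, 0.3721]
t=4: π = [0.2472, 0.3765, 0.3763]
t=5: π = [0.2510, 0.3745, 0.3745]
t=6: π = [0.2497, 0.3752, 0.3752]

π = [0.2497, 0.3752, 0.3752]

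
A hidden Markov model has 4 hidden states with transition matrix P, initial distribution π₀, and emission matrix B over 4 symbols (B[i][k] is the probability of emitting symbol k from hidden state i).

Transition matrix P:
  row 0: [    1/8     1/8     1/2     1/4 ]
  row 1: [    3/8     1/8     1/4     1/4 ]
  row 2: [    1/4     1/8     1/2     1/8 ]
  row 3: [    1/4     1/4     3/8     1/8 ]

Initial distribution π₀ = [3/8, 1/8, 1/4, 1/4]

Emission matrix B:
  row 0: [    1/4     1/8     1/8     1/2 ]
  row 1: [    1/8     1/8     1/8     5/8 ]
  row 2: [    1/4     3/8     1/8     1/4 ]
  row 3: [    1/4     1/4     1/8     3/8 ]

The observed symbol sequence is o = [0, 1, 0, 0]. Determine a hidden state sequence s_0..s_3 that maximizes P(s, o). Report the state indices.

t=0: δ = [9.375e-02, 1.562e-02, 6.250e-02, 6.250e-02]  (obs o_0=0)
t=1: δ = [1.953e-03, 1.953e-03, 1.758e-02, 5.859e-03]  ψ = [2, 3, 0, 0]  (obs o_1=1)
t=2: δ = [1.099e-03, 2.747e-04, 2.197e-03, 5.493e-04]  ψ = [2, 2, 2, 2]  (obs o_2=0)
t=3: δ = [1.373e-04, 3.433e-05, 2.747e-04, 6.866e-05]  ψ = [2, 2, 2, 0]  (obs o_3=0)
backtrack: best end state = 2; path = [0, 2, 2, 2]

path = [0, 2, 2, 2]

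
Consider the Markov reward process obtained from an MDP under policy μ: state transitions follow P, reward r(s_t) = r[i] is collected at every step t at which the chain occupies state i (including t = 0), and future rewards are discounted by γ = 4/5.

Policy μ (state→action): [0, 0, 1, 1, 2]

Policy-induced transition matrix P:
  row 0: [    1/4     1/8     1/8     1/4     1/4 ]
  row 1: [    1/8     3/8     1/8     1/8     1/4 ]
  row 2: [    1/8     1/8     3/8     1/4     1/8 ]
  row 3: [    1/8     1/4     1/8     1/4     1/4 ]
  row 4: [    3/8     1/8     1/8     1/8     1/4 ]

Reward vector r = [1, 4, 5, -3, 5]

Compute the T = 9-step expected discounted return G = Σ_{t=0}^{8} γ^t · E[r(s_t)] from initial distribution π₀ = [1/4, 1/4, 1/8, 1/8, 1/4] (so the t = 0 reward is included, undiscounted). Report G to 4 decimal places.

G = 10.7446

t=0: π = [0.2500, 0.2500, 0.1250, 0.1250, 0.2500], E[r] = 2.7500, γ^t·E[r] = 2.750000, running G = 2.750000
t=1: π = [0.2188, 0.2031, 0.1563, 0.1875, 0.2344], E[r] = 2.4219, γ^t·E[r] = 1.937500, running G = 4.687500
t=2: π = [0.2109, 0.1992, 0.1641, 0.1953, 0.2305], E[r] = 2.3945, γ^t·E[r] = 1.532500, running G = 6.220000
t=3: π = [0.2090, 0.1992, 0.1660, 0.1963, 0.2295], E[r] = 2.3945, γ^t·E[r] = 1.226000, running G = 7.446000
t=4: π = [0.2085, 0.1993, 0.1665, 0.1964, 0.2292], E[r] = 2.3954, γ^t·E[r] = 0.981150, running G = 8.427150
t=5: π = [0.2084, 0.1994, 0.1666, 0.1964, 0.2292], E[r] = 2.3957, γ^t·E[r] = 0.785025, running G = 9.212175
t=6: π = [0.2083, 0.1994, 0.1667, 0.1964, 0.2292], E[r] = 2.3958, γ^t·E[r] = 0.628045, running G = 9.840220
t=7: π = [0.2083, 0.1994, 0.1667, 0.1964, 0.2292], E[r] = 2.3958, γ^t·E[r] = 0.502441, running G = 10.342660
t=8: π = [0.2083, 0.1994, 0.1667, 0.1964, 0.2292], E[r] = 2.3958, γ^t·E[r] = 0.401954, running G = 10.744614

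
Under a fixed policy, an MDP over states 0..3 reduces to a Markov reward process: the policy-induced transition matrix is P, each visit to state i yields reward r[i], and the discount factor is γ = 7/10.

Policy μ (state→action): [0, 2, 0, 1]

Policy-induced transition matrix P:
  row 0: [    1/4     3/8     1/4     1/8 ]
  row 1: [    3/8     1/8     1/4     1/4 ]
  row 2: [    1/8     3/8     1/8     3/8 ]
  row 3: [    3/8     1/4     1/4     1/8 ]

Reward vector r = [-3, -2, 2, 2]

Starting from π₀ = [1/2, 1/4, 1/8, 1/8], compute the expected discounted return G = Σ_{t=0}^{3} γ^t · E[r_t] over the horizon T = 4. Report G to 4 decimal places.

G = -2.3520

t=0: π = [0.5000, 0.2500, 0.1250, 0.1250], E[r] = -1.5000, γ^t·E[r] = -1.500000, running G = -1.500000
t=1: π = [0.2813, 0.2969, 0.2344, 0.1875], E[r] = -0.5938, γ^t·E[r] = -0.415625, running G = -1.915625
t=2: π = [0.2813, 0.2773, 0.2207, 0.2207], E[r] = -0.5156, γ^t·E[r] = -0.252656, running G = -2.168281
t=3: π = [0.2847, 0.2781, 0.2224, 0.2148], E[r] = -0.5356, γ^t·E[r] = -0.183726, running G = -2.352007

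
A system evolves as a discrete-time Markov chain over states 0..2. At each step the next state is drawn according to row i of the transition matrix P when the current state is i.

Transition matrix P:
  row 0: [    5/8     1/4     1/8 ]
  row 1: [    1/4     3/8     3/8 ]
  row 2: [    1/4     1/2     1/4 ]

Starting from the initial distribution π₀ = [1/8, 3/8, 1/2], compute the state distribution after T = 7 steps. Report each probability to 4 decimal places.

t=0: π = [0.1250, 0.3750, 0.5000]
t=1: π = [0.2969, 0.4219, 0.2813]
t=2: π = [0.3613, 0.3730, 0.2656]
t=3: π = [0.3855, 0.3630, 0.2515]
t=4: π = [0.3946, 0.3582, 0.2472]
t=5: π = [0.3980, 0.3566, 0.2455]
t=6: π = [0.3992, 0.3559, 0.2448]
t=7: π = [0.3997, 0.3557, 0.2446]

π = [0.3997, 0.3557, 0.2446]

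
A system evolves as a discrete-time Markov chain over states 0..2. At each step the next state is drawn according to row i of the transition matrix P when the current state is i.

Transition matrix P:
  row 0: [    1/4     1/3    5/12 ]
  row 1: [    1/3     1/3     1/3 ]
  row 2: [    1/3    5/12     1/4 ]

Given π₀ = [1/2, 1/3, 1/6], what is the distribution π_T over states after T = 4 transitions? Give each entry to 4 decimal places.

π = [0.3077, 0.3610, 0.3313]

t=0: π = [0.5000, 0.3333, 0.1667]
t=1: π = [0.2917, 0.3472, 0.3611]
t=2: π = [0.3090, 0.3634, 0.3275]
t=3: π = [0.3076, 0.3606, 0.3318]
t=4: π = [0.3077, 0.3610, 0.3313]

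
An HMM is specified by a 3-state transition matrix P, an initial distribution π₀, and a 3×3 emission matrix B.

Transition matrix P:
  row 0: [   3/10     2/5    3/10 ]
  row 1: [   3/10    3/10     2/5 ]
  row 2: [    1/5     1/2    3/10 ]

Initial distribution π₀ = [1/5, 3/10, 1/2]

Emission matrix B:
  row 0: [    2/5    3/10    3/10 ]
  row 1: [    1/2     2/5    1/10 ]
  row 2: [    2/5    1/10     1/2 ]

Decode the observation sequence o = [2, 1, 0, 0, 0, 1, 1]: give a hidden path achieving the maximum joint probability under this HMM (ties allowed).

path = [2, 1, 2, 1, 2, 1, 1]

t=0: δ = [6.000e-02, 3.000e-02, 2.500e-01]  (obs o_0=2)
t=1: δ = [1.500e-02, 5.000e-02, 7.500e-03]  ψ = [2, 2, 2]  (obs o_1=1)
t=2: δ = [6.000e-03, 7.500e-03, 8.000e-03]  ψ = [1, 1, 1]  (obs o_2=0)
t=3: δ = [9.000e-04, 2.000e-03, 1.200e-03]  ψ = [1, 2, 1]  (obs o_3=0)
t=4: δ = [2.400e-04, 3.000e-04, 3.200e-04]  ψ = [1, 1, 1]  (obs o_4=0)
t=5: δ = [2.700e-05, 6.400e-05, 1.200e-05]  ψ = [1, 2, 1]  (obs o_5=1)
t=6: δ = [5.760e-06, 7.680e-06, 2.560e-06]  ψ = [1, 1, 1]  (obs o_6=1)
backtrack: best end state = 1; path = [2, 1, 2, 1, 2, 1, 1]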